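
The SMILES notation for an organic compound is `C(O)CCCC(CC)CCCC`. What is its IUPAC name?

5-ethylnonan-1-ol

The longest carbon chain that includes the –OH group has 9 carbons, so the parent hydride is nonane.
The highest-priority functional group is an alcohol (–OH), so the name ends in -ol.
Choose the numbering such that numbering from this end puts the hydroxyl group at C-1 rather than C-9.
With this numbering: the hydroxyl at C-1; an ethyl group at C-5.
The name is 5-ethylnonan-1-ol.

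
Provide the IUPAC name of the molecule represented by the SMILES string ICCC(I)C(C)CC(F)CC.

6-fluoro-1,3-diiodo-4-methyloctane

The parent chain contains 8 carbons (octane).
The numbering direction is chosen so that the substituent locant set {1,3,4,6} is lower than {3,5,6,8} at the first point of difference.
That gives a fluoro group at C-6; iodo groups at C-1 and C-3; a methyl group at C-4.
The substituents are ordered alphabetically, ignoring any di-/tri- multipliers.
Putting it together: 6-fluoro-1,3-diiodo-4-methyloctane.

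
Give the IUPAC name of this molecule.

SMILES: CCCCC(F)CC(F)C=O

2,4-difluorooctanal

The longest chain bearing the –CHO group is 8 carbons long (octane).
The principal characteristic group is an aldehyde (terminal –CHO), named with the suffix -al.
Number the chain so that the aldehyde carbon is C-1 by definition.
That gives fluoro groups at C-2 and C-4.
Putting it together: 2,4-difluorooctanal.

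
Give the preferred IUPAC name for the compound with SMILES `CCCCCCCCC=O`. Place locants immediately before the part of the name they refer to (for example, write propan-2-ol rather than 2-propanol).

Counting along the main chain through the –CHO group gives 9 carbons: the parent is nonane.
The principal characteristic group is an aldehyde (terminal –CHO), named with the suffix -al.
Number the chain so that the aldehyde carbon is C-1 by definition.
The name is nonanal.

nonanal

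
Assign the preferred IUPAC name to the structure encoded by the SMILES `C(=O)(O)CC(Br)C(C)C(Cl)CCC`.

The longest chain bearing the –COOH group is 8 carbons long (octane).
A carboxylic acid (terminal –COOH) is the principal characteristic group, giving the suffix -oic acid.
Number the chain so that the carboxylic acid carbon is C-1 by definition.
This places a bromo group at C-3; a chloro group at C-5; a methyl group at C-4.
The substituents are ordered alphabetically, ignoring any di-/tri- multipliers.
Putting it together: 3-bromo-5-chloro-4-methyloctanoic acid.

3-bromo-5-chloro-4-methyloctanoic acid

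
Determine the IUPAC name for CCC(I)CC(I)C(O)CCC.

Counting along the main chain through the –OH group gives 9 carbons: the parent is nonane.
The highest-priority functional group is an alcohol (–OH), so the name ends in -ol.
The numbering direction is chosen so that numbering from this end puts the hydroxyl group at C-4 rather than C-6.
This places the hydroxyl at C-4; iodo groups at C-5 and C-7.
Assembling the pieces gives 5,7-diiodononan-4-ol.

5,7-diiodononan-4-ol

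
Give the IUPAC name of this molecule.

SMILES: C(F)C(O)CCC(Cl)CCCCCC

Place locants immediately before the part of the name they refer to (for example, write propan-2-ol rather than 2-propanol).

5-chloro-1-fluoroundecan-2-ol

Counting along the main chain through the –OH group gives 11 carbons: the parent is undecane.
An alcohol (–OH) is the principal characteristic group, giving the suffix -ol.
Choose the numbering such that numbering from this end puts the hydroxyl group at C-2 rather than C-10.
This places the hydroxyl at C-2; a chloro group at C-5; a fluoro group at C-1.
The substituents are ordered alphabetically, ignoring any di-/tri- multipliers.
The name is 5-chloro-1-fluoroundecan-2-ol.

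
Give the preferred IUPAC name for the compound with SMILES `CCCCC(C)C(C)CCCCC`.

The longest continuous carbon chain has 11 atoms, so the parent hydride is undecane.
The numbering direction is chosen so that the substituent locant set {5,6} is lower than {6,7} at the first point of difference.
That gives methyl groups at C-5 and C-6.
Putting it together: 5,6-dimethylundecane.

5,6-dimethylundecane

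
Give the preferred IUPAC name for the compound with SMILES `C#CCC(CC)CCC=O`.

The longest carbon chain that includes the –CHO group and the multiple bond has 7 carbons, so the parent hydride is heptane.
The highest-priority functional group is an aldehyde (terminal –CHO), so the name ends in -al.
A C≡C triple bond in the chain gives the infix -yne-.
Choose the numbering such that the aldehyde carbon is C-1 by definition.
With this numbering: the triple bond between C-6 and C-7; an ethyl group at C-4.
Putting it together: 4-ethylhept-6-ynal.

4-ethylhept-6-ynal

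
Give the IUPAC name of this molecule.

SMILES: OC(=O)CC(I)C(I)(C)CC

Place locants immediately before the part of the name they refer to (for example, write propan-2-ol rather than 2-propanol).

Counting along the main chain through the –COOH group gives 6 carbons: the parent is hexane.
The highest-priority functional group is a carboxylic acid (terminal –COOH), so the name ends in -oic acid.
The numbering direction is chosen so that the carboxylic acid carbon is C-1 by definition.
This places iodo groups at C-3 and C-4; a methyl group at C-4.
Prefixes are listed alphabetically: iodo, methyl.
Putting it together: 3,4-diiodo-4-methylhexanoic acid.

3,4-diiodo-4-methylhexanoic acid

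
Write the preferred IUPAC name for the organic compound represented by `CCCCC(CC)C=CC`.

The longest chain bearing the multiple bond is 8 carbons long (octane).
A C=C double bond in the chain gives the infix -ene-.
Choose the numbering such that numbering from this end puts the double bond at C-2 rather than C-6.
With this numbering: the double bond between C-2 and C-3; an ethyl group at C-4.
Assembling the pieces gives 4-ethyloct-2-ene.

4-ethyloct-2-ene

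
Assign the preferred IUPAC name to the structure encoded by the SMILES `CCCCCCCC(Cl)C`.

2-chlorononane

The longest continuous carbon chain has 9 atoms, so the parent hydride is nonane.
Number the chain so that the substituent locant set {2} is lower than {8} at the first point of difference.
With this numbering: a chloro group at C-2.
Putting it together: 2-chlorononane.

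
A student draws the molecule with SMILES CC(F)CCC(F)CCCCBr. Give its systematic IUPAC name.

1-bromo-5,8-difluorononane

The longest continuous carbon chain has 9 atoms, so the parent hydride is nonane.
Number the chain so that the substituent locant set {1,5,8} is lower than {2,5,9} at the first point of difference.
This places a bromo group at C-1; fluoro groups at C-5 and C-8.
The substituents are ordered alphabetically, ignoring any di-/tri- multipliers.
Putting it together: 1-bromo-5,8-difluorononane.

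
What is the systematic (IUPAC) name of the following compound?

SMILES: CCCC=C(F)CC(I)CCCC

Counting along the main chain through the multiple bond gives 11 carbons: the parent is undecane.
There is one C=C double bond, indicated by the ending -ene.
The numbering direction is chosen so that numbering from this end puts the double bond at C-4 rather than C-7.
That gives the double bond between C-4 and C-5; a fluoro group at C-5; an iodo group at C-7.
Prefixes are listed alphabetically: fluoro, iodo.
The name is 5-fluoro-7-iodoundec-4-ene.

5-fluoro-7-iodoundec-4-ene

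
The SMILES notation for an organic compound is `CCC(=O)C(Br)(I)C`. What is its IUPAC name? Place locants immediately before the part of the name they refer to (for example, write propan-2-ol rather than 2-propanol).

2-bromo-2-iodopentan-3-one

Counting along the main chain through the carbonyl gives 5 carbons: the parent is pentane.
The principal characteristic group is a ketone (C=O on an internal carbon), named with the suffix -one.
Choose the numbering such that the substituent locant set {2,2} is lower than {4,4} at the first point of difference.
With this numbering: the carbonyl at C-3; a bromo group at C-2; an iodo group at C-2.
Prefixes are listed alphabetically: bromo, iodo.
Putting it together: 2-bromo-2-iodopentan-3-one.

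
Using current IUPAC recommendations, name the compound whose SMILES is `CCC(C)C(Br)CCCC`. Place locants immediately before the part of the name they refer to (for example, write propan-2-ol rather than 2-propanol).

4-bromo-3-methyloctane

The longest carbon chain is 8 atoms: the parent is octane.
Number the chain so that the substituent locant set {3,4} is lower than {5,6} at the first point of difference.
With this numbering: a bromo group at C-4; a methyl group at C-3.
Substituent prefixes are cited in alphabetical order (multiplying prefixes like di-/tri- are ignored for ordering).
Putting it together: 4-bromo-3-methyloctane.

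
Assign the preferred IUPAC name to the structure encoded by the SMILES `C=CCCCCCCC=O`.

non-8-enal

Counting along the main chain through the –CHO group and the multiple bond gives 9 carbons: the parent is nonane.
The principal characteristic group is an aldehyde (terminal –CHO), named with the suffix -al.
A C=C double bond in the chain gives the infix -ene-.
The numbering direction is chosen so that the aldehyde carbon is C-1 by definition.
With this numbering: the double bond between C-8 and C-9.
Assembling the pieces gives non-8-enal.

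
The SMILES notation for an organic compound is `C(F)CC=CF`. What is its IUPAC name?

1,4-difluorobut-1-ene

The longest chain bearing the multiple bond is 4 carbons long (butane).
The chain contains a C=C double bond, so the unsaturation ending is -ene.
Choose the numbering such that numbering from this end puts the double bond at C-1 rather than C-3.
With this numbering: the double bond between C-1 and C-2; fluoro groups at C-1 and C-4.
Putting it together: 1,4-difluorobut-1-ene.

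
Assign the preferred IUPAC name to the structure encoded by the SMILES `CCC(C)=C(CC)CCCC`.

The longest chain bearing the multiple bond is 8 carbons long (octane).
There is one C=C double bond, indicated by the ending -ene.
Number the chain so that numbering from this end puts the double bond at C-3 rather than C-5.
With this numbering: the double bond between C-3 and C-4; an ethyl group at C-4; a methyl group at C-3.
The substituents are ordered alphabetically, ignoring any di-/tri- multipliers.
Assembling the pieces gives 4-ethyl-3-methyloct-3-ene.

4-ethyl-3-methyloct-3-ene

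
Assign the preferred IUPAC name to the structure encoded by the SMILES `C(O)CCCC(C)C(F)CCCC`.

6-fluoro-5-methyldecan-1-ol

Counting along the main chain through the –OH group gives 10 carbons: the parent is decane.
An alcohol (–OH) is the principal characteristic group, giving the suffix -ol.
Choose the numbering such that numbering from this end puts the hydroxyl group at C-1 rather than C-10.
That gives the hydroxyl at C-1; a fluoro group at C-6; a methyl group at C-5.
Prefixes are listed alphabetically: fluoro, methyl.
The name is 6-fluoro-5-methyldecan-1-ol.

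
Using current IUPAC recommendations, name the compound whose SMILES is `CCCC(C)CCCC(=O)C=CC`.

The longest chain bearing the carbonyl and the multiple bond is 11 carbons long (undecane).
A ketone (C=O on an internal carbon) is the principal characteristic group, giving the suffix -one.
A C=C double bond in the chain gives the infix -ene-.
Choose the numbering such that numbering from this end puts the carbonyl group at C-4 rather than C-8.
This places the carbonyl at C-4; the double bond between C-2 and C-3; a methyl group at C-8.
Assembling the pieces gives 8-methylundec-2-en-4-one.

8-methylundec-2-en-4-one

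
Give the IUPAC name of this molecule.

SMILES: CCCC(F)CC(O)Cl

1-chloro-3-fluorohexan-1-ol

The longest chain bearing the –OH group is 6 carbons long (hexane).
The principal characteristic group is an alcohol (–OH), named with the suffix -ol.
Choose the numbering such that numbering from this end puts the hydroxyl group at C-1 rather than C-6.
With this numbering: the hydroxyl at C-1; a chloro group at C-1; a fluoro group at C-3.
The substituents are ordered alphabetically, ignoring any di-/tri- multipliers.
Putting it together: 1-chloro-3-fluorohexan-1-ol.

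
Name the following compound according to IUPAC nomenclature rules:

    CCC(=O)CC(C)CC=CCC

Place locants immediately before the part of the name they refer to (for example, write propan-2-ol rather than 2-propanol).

5-methyldec-7-en-3-one

Counting along the main chain through the carbonyl and the multiple bond gives 10 carbons: the parent is decane.
The principal characteristic group is a ketone (C=O on an internal carbon), named with the suffix -one.
The chain contains a C=C double bond, so the unsaturation ending is -ene.
Choose the numbering such that numbering from this end puts the carbonyl group at C-3 rather than C-8.
With this numbering: the carbonyl at C-3; the double bond between C-7 and C-8; a methyl group at C-5.
Assembling the pieces gives 5-methyldec-7-en-3-one.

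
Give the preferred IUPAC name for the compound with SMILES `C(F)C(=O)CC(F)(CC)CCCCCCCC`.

Counting along the main chain through the carbonyl gives 12 carbons: the parent is dodecane.
The principal characteristic group is a ketone (C=O on an internal carbon), named with the suffix -one.
The numbering direction is chosen so that numbering from this end puts the carbonyl group at C-2 rather than C-11.
That gives the carbonyl at C-2; an ethyl group at C-4; fluoro groups at C-1 and C-4.
The substituents are ordered alphabetically, ignoring any di-/tri- multipliers.
The name is 4-ethyl-1,4-difluorododecan-2-one.

4-ethyl-1,4-difluorododecan-2-one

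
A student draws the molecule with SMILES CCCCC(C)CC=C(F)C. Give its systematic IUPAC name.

Counting along the main chain through the multiple bond gives 9 carbons: the parent is nonane.
A C=C double bond in the chain gives the infix -ene-.
The numbering direction is chosen so that numbering from this end puts the double bond at C-2 rather than C-7.
With this numbering: the double bond between C-2 and C-3; a fluoro group at C-2; a methyl group at C-5.
Substituent prefixes are cited in alphabetical order (multiplying prefixes like di-/tri- are ignored for ordering).
Putting it together: 2-fluoro-5-methylnon-2-ene.

2-fluoro-5-methylnon-2-ene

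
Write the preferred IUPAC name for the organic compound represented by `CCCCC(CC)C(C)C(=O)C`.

4-ethyl-3-methyloctan-2-one

The longest chain bearing the carbonyl is 8 carbons long (octane).
A ketone (C=O on an internal carbon) is the principal characteristic group, giving the suffix -one.
Number the chain so that numbering from this end puts the carbonyl group at C-2 rather than C-7.
With this numbering: the carbonyl at C-2; an ethyl group at C-4; a methyl group at C-3.
Prefixes are listed alphabetically: ethyl, methyl.
The name is 4-ethyl-3-methyloctan-2-one.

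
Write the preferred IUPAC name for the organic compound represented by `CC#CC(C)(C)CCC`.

4,4-dimethylhept-2-yne

The longest carbon chain that includes the multiple bond has 7 carbons, so the parent hydride is heptane.
A C≡C triple bond in the chain gives the infix -yne-.
The numbering direction is chosen so that numbering from this end puts the triple bond at C-2 rather than C-5.
With this numbering: the triple bond between C-2 and C-3; two methyl groups at C-4.
The name is 4,4-dimethylhept-2-yne.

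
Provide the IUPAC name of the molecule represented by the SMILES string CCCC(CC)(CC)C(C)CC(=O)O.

4,4-diethyl-3-methylheptanoic acid

Counting along the main chain through the –COOH group gives 7 carbons: the parent is heptane.
A carboxylic acid (terminal –COOH) is the principal characteristic group, giving the suffix -oic acid.
Choose the numbering such that the carboxylic acid carbon is C-1 by definition.
With this numbering: two ethyl groups at C-4; a methyl group at C-3.
The substituents are ordered alphabetically, ignoring any di-/tri- multipliers.
The name is 4,4-diethyl-3-methylheptanoic acid.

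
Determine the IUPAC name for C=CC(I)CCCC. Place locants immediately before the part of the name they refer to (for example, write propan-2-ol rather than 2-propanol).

Counting along the main chain through the multiple bond gives 7 carbons: the parent is heptane.
The chain contains a C=C double bond, so the unsaturation ending is -ene.
Number the chain so that numbering from this end puts the double bond at C-1 rather than C-6.
This places the double bond between C-1 and C-2; an iodo group at C-3.
Assembling the pieces gives 3-iodohept-1-ene.

3-iodohept-1-ene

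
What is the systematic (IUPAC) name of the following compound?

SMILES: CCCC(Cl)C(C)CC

The longest continuous carbon chain has 7 atoms, so the parent hydride is heptane.
The numbering direction is chosen so that the substituent locant set {3,4} is lower than {4,5} at the first point of difference.
This places a chloro group at C-4; a methyl group at C-3.
The substituents are ordered alphabetically, ignoring any di-/tri- multipliers.
Putting it together: 4-chloro-3-methylheptane.

4-chloro-3-methylheptane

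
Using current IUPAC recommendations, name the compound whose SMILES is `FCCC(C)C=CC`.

The longest carbon chain that includes the multiple bond has 6 carbons, so the parent hydride is hexane.
The chain contains a C=C double bond, so the unsaturation ending is -ene.
Number the chain so that numbering from this end puts the double bond at C-2 rather than C-4.
With this numbering: the double bond between C-2 and C-3; a fluoro group at C-6; a methyl group at C-4.
The substituents are ordered alphabetically, ignoring any di-/tri- multipliers.
Assembling the pieces gives 6-fluoro-4-methylhex-2-ene.

6-fluoro-4-methylhex-2-ene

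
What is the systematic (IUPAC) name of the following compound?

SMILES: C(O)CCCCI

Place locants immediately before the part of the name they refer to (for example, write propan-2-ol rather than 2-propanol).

Counting along the main chain through the –OH group gives 5 carbons: the parent is pentane.
The principal characteristic group is an alcohol (–OH), named with the suffix -ol.
Number the chain so that numbering from this end puts the hydroxyl group at C-1 rather than C-5.
This places the hydroxyl at C-1; an iodo group at C-5.
Assembling the pieces gives 5-iodopentan-1-ol.

5-iodopentan-1-ol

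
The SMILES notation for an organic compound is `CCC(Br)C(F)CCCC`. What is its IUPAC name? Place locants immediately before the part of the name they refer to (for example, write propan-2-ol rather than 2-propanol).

The longest carbon chain is 8 atoms: the parent is octane.
Choose the numbering such that the substituent locant set {3,4} is lower than {5,6} at the first point of difference.
With this numbering: a bromo group at C-3; a fluoro group at C-4.
The substituents are ordered alphabetically, ignoring any di-/tri- multipliers.
Putting it together: 3-bromo-4-fluorooctane.

3-bromo-4-fluorooctane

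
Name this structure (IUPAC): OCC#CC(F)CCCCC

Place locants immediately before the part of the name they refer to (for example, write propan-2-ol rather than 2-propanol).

The longest chain bearing the –OH group and the multiple bond is 9 carbons long (nonane).
The principal characteristic group is an alcohol (–OH), named with the suffix -ol.
There is one C≡C triple bond, indicated by the ending -yne.
Number the chain so that numbering from this end puts the hydroxyl group at C-1 rather than C-9.
This places the hydroxyl at C-1; the triple bond between C-2 and C-3; a fluoro group at C-4.
The name is 4-fluoronon-2-yn-1-ol.

4-fluoronon-2-yn-1-ol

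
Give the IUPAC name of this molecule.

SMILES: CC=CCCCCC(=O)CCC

Counting along the main chain through the carbonyl and the multiple bond gives 11 carbons: the parent is undecane.
The principal characteristic group is a ketone (C=O on an internal carbon), named with the suffix -one.
There is one C=C double bond, indicated by the ending -ene.
The numbering direction is chosen so that numbering from this end puts the carbonyl group at C-4 rather than C-8.
With this numbering: the carbonyl at C-4; the double bond between C-9 and C-10.
Putting it together: undec-9-en-4-one.

undec-9-en-4-one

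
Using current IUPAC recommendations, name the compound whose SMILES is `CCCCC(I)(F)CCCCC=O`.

Counting along the main chain through the –CHO group gives 10 carbons: the parent is decane.
An aldehyde (terminal –CHO) is the principal characteristic group, giving the suffix -al.
Choose the numbering such that the aldehyde carbon is C-1 by definition.
This places a fluoro group at C-6; an iodo group at C-6.
The substituents are ordered alphabetically, ignoring any di-/tri- multipliers.
The name is 6-fluoro-6-iododecanal.

6-fluoro-6-iododecanal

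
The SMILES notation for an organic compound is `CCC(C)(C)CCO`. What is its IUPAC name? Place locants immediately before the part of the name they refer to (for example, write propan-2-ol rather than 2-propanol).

3,3-dimethylpentan-1-ol

Counting along the main chain through the –OH group gives 5 carbons: the parent is pentane.
The highest-priority functional group is an alcohol (–OH), so the name ends in -ol.
Number the chain so that numbering from this end puts the hydroxyl group at C-1 rather than C-5.
This places the hydroxyl at C-1; two methyl groups at C-3.
Assembling the pieces gives 3,3-dimethylpentan-1-ol.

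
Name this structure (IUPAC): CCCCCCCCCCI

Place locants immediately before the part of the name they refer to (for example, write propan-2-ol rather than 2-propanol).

The longest carbon chain is 10 atoms: the parent is decane.
Number the chain so that the substituent locant set {1} is lower than {10} at the first point of difference.
This places an iodo group at C-1.
Putting it together: 1-iododecane.

1-iododecane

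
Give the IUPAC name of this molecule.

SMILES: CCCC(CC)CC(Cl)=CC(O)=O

3-chloro-5-ethyloct-2-enoic acid

The longest carbon chain that includes the –COOH group and the multiple bond has 8 carbons, so the parent hydride is octane.
A carboxylic acid (terminal –COOH) is the principal characteristic group, giving the suffix -oic acid.
The chain contains a C=C double bond, so the unsaturation ending is -ene.
The numbering direction is chosen so that the carboxylic acid carbon is C-1 by definition.
This places the double bond between C-2 and C-3; a chloro group at C-3; an ethyl group at C-5.
Substituent prefixes are cited in alphabetical order (multiplying prefixes like di-/tri- are ignored for ordering).
Putting it together: 3-chloro-5-ethyloct-2-enoic acid.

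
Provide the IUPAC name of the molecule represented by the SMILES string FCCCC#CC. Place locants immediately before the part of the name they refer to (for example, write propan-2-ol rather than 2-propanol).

6-fluorohex-2-yne

The longest chain bearing the multiple bond is 6 carbons long (hexane).
The chain contains a C≡C triple bond, so the unsaturation ending is -yne.
The numbering direction is chosen so that numbering from this end puts the triple bond at C-2 rather than C-4.
This places the triple bond between C-2 and C-3; a fluoro group at C-6.
Assembling the pieces gives 6-fluorohex-2-yne.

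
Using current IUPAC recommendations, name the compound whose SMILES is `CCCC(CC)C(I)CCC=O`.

Counting along the main chain through the –CHO group gives 8 carbons: the parent is octane.
The principal characteristic group is an aldehyde (terminal –CHO), named with the suffix -al.
Number the chain so that the aldehyde carbon is C-1 by definition.
That gives an ethyl group at C-5; an iodo group at C-4.
The substituents are ordered alphabetically, ignoring any di-/tri- multipliers.
Putting it together: 5-ethyl-4-iodooctanal.

5-ethyl-4-iodooctanal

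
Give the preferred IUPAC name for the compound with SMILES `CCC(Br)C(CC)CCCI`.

The parent chain contains 7 carbons (heptane).
The numbering direction is chosen so that the substituent locant set {1,4,5} is lower than {3,4,7} at the first point of difference.
With this numbering: a bromo group at C-5; an ethyl group at C-4; an iodo group at C-1.
The substituents are ordered alphabetically, ignoring any di-/tri- multipliers.
Assembling the pieces gives 5-bromo-4-ethyl-1-iodoheptane.

5-bromo-4-ethyl-1-iodoheptane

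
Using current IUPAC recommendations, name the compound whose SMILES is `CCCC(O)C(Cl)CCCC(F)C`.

The longest chain bearing the –OH group is 10 carbons long (decane).
The highest-priority functional group is an alcohol (–OH), so the name ends in -ol.
Choose the numbering such that numbering from this end puts the hydroxyl group at C-4 rather than C-7.
With this numbering: the hydroxyl at C-4; a chloro group at C-5; a fluoro group at C-9.
Prefixes are listed alphabetically: chloro, fluoro.
Assembling the pieces gives 5-chloro-9-fluorodecan-4-ol.

5-chloro-9-fluorodecan-4-ol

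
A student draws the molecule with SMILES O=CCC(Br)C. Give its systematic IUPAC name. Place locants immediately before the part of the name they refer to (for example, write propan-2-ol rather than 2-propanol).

3-bromobutanal

The longest carbon chain that includes the –CHO group has 4 carbons, so the parent hydride is butane.
An aldehyde (terminal –CHO) is the principal characteristic group, giving the suffix -al.
Number the chain so that the aldehyde carbon is C-1 by definition.
That gives a bromo group at C-3.
The name is 3-bromobutanal.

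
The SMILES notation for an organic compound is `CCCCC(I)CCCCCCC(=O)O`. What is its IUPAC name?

8-iodododecanoic acid

Counting along the main chain through the –COOH group gives 12 carbons: the parent is dodecane.
The highest-priority functional group is a carboxylic acid (terminal –COOH), so the name ends in -oic acid.
The numbering direction is chosen so that the carboxylic acid carbon is C-1 by definition.
That gives an iodo group at C-8.
The name is 8-iodododecanoic acid.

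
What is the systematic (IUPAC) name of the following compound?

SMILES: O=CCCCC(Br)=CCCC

The longest carbon chain that includes the –CHO group and the multiple bond has 9 carbons, so the parent hydride is nonane.
The highest-priority functional group is an aldehyde (terminal –CHO), so the name ends in -al.
A C=C double bond in the chain gives the infix -ene-.
The numbering direction is chosen so that the aldehyde carbon is C-1 by definition.
This places the double bond between C-5 and C-6; a bromo group at C-5.
Putting it together: 5-bromonon-5-enal.

5-bromonon-5-enal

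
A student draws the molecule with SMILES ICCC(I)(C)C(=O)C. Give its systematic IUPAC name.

3,5-diiodo-3-methylpentan-2-one

Counting along the main chain through the carbonyl gives 5 carbons: the parent is pentane.
The highest-priority functional group is a ketone (C=O on an internal carbon), so the name ends in -one.
The numbering direction is chosen so that numbering from this end puts the carbonyl group at C-2 rather than C-4.
That gives the carbonyl at C-2; iodo groups at C-3 and C-5; a methyl group at C-3.
The substituents are ordered alphabetically, ignoring any di-/tri- multipliers.
Putting it together: 3,5-diiodo-3-methylpentan-2-one.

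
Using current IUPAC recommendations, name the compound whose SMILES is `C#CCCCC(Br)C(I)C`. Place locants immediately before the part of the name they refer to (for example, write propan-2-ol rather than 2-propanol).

Counting along the main chain through the multiple bond gives 8 carbons: the parent is octane.
A C≡C triple bond in the chain gives the infix -yne-.
The numbering direction is chosen so that numbering from this end puts the triple bond at C-1 rather than C-7.
That gives the triple bond between C-1 and C-2; a bromo group at C-6; an iodo group at C-7.
Substituent prefixes are cited in alphabetical order (multiplying prefixes like di-/tri- are ignored for ordering).
Putting it together: 6-bromo-7-iodooct-1-yne.

6-bromo-7-iodooct-1-yne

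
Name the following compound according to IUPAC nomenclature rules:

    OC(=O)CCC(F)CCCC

The longest carbon chain that includes the –COOH group has 8 carbons, so the parent hydride is octane.
The principal characteristic group is a carboxylic acid (terminal –COOH), named with the suffix -oic acid.
Number the chain so that the carboxylic acid carbon is C-1 by definition.
With this numbering: a fluoro group at C-4.
Putting it together: 4-fluorooctanoic acid.

4-fluorooctanoic acid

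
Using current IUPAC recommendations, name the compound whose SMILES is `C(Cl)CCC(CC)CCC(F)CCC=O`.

The longest chain bearing the –CHO group is 10 carbons long (decane).
An aldehyde (terminal –CHO) is the principal characteristic group, giving the suffix -al.
Number the chain so that the aldehyde carbon is C-1 by definition.
That gives a chloro group at C-10; an ethyl group at C-7; a fluoro group at C-4.
Prefixes are listed alphabetically: chloro, ethyl, fluoro.
Assembling the pieces gives 10-chloro-7-ethyl-4-fluorodecanal.

10-chloro-7-ethyl-4-fluorodecanal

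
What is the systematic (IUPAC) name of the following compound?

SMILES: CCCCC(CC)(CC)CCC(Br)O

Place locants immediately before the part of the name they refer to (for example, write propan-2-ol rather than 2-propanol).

The longest chain bearing the –OH group is 8 carbons long (octane).
The principal characteristic group is an alcohol (–OH), named with the suffix -ol.
The numbering direction is chosen so that numbering from this end puts the hydroxyl group at C-1 rather than C-8.
This places the hydroxyl at C-1; a bromo group at C-1; two ethyl groups at C-4.
Substituent prefixes are cited in alphabetical order (multiplying prefixes like di-/tri- are ignored for ordering).
Putting it together: 1-bromo-4,4-diethyloctan-1-ol.

1-bromo-4,4-diethyloctan-1-ol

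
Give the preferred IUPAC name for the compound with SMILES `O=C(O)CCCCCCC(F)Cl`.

Counting along the main chain through the –COOH group gives 8 carbons: the parent is octane.
The principal characteristic group is a carboxylic acid (terminal –COOH), named with the suffix -oic acid.
Number the chain so that the carboxylic acid carbon is C-1 by definition.
This places a chloro group at C-8; a fluoro group at C-8.
Substituent prefixes are cited in alphabetical order (multiplying prefixes like di-/tri- are ignored for ordering).
Assembling the pieces gives 8-chloro-8-fluorooctanoic acid.

8-chloro-8-fluorooctanoic acid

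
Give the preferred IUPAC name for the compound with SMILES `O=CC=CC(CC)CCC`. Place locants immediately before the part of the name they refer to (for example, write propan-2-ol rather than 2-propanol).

Counting along the main chain through the –CHO group and the multiple bond gives 7 carbons: the parent is heptane.
The highest-priority functional group is an aldehyde (terminal –CHO), so the name ends in -al.
A C=C double bond in the chain gives the infix -ene-.
Number the chain so that the aldehyde carbon is C-1 by definition.
This places the double bond between C-2 and C-3; an ethyl group at C-4.
The name is 4-ethylhept-2-enal.

4-ethylhept-2-enal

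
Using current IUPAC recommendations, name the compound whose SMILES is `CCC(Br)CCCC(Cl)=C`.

Counting along the main chain through the multiple bond gives 8 carbons: the parent is octane.
A C=C double bond in the chain gives the infix -ene-.
Number the chain so that numbering from this end puts the double bond at C-1 rather than C-7.
With this numbering: the double bond between C-1 and C-2; a bromo group at C-6; a chloro group at C-2.
Prefixes are listed alphabetically: bromo, chloro.
Assembling the pieces gives 6-bromo-2-chlorooct-1-ene.

6-bromo-2-chlorooct-1-ene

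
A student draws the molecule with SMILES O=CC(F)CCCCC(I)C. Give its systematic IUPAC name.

The longest carbon chain that includes the –CHO group has 8 carbons, so the parent hydride is octane.
The principal characteristic group is an aldehyde (terminal –CHO), named with the suffix -al.
The numbering direction is chosen so that the aldehyde carbon is C-1 by definition.
With this numbering: a fluoro group at C-2; an iodo group at C-7.
The substituents are ordered alphabetically, ignoring any di-/tri- multipliers.
Putting it together: 2-fluoro-7-iodooctanal.

2-fluoro-7-iodooctanal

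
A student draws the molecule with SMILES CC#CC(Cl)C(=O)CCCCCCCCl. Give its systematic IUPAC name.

The longest chain bearing the carbonyl and the multiple bond is 12 carbons long (dodecane).
The highest-priority functional group is a ketone (C=O on an internal carbon), so the name ends in -one.
A C≡C triple bond in the chain gives the infix -yne-.
The numbering direction is chosen so that numbering from this end puts the carbonyl group at C-5 rather than C-8.
This places the carbonyl at C-5; the triple bond between C-2 and C-3; chloro groups at C-4 and C-12.
Assembling the pieces gives 4,12-dichlorododec-2-yn-5-one.

4,12-dichlorododec-2-yn-5-one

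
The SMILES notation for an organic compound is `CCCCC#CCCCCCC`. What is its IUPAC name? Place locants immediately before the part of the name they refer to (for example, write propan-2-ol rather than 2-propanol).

The longest carbon chain that includes the multiple bond has 12 carbons, so the parent hydride is dodecane.
A C≡C triple bond in the chain gives the infix -yne-.
The numbering direction is chosen so that numbering from this end puts the triple bond at C-5 rather than C-7.
That gives the triple bond between C-5 and C-6.
Putting it together: dodec-5-yne.

dodec-5-yne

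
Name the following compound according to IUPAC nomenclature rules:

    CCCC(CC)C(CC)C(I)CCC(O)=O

Counting along the main chain through the –COOH group gives 9 carbons: the parent is nonane.
The principal characteristic group is a carboxylic acid (terminal –COOH), named with the suffix -oic acid.
Choose the numbering such that the carboxylic acid carbon is C-1 by definition.
This places ethyl groups at C-5 and C-6; an iodo group at C-4.
The substituents are ordered alphabetically, ignoring any di-/tri- multipliers.
Putting it together: 5,6-diethyl-4-iodononanoic acid.

5,6-diethyl-4-iodononanoic acid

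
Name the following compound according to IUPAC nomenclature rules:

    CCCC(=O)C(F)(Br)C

2-bromo-2-fluorohexan-3-one

The longest chain bearing the carbonyl is 6 carbons long (hexane).
The principal characteristic group is a ketone (C=O on an internal carbon), named with the suffix -one.
Choose the numbering such that numbering from this end puts the carbonyl group at C-3 rather than C-4.
With this numbering: the carbonyl at C-3; a bromo group at C-2; a fluoro group at C-2.
The substituents are ordered alphabetically, ignoring any di-/tri- multipliers.
The name is 2-bromo-2-fluorohexan-3-one.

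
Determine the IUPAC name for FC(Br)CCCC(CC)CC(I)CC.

1-bromo-5-ethyl-1-fluoro-7-iodononane

The parent chain contains 9 carbons (nonane).
Choose the numbering such that the substituent locant set {1,1,5,7} is lower than {3,5,9,9} at the first point of difference.
With this numbering: a bromo group at C-1; an ethyl group at C-5; a fluoro group at C-1; an iodo group at C-7.
The substituents are ordered alphabetically, ignoring any di-/tri- multipliers.
The name is 1-bromo-5-ethyl-1-fluoro-7-iodononane.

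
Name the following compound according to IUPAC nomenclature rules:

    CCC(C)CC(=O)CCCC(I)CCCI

The longest chain bearing the carbonyl is 12 carbons long (dodecane).
The principal characteristic group is a ketone (C=O on an internal carbon), named with the suffix -one.
Choose the numbering such that numbering from this end puts the carbonyl group at C-5 rather than C-8.
With this numbering: the carbonyl at C-5; iodo groups at C-9 and C-12; a methyl group at C-3.
Substituent prefixes are cited in alphabetical order (multiplying prefixes like di-/tri- are ignored for ordering).
The name is 9,12-diiodo-3-methyldodecan-5-one.

9,12-diiodo-3-methyldodecan-5-one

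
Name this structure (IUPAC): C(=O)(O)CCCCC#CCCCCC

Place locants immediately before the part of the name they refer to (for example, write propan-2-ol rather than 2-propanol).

dodec-6-ynoic acid

The longest carbon chain that includes the –COOH group and the multiple bond has 12 carbons, so the parent hydride is dodecane.
The highest-priority functional group is a carboxylic acid (terminal –COOH), so the name ends in -oic acid.
A C≡C triple bond in the chain gives the infix -yne-.
The numbering direction is chosen so that the carboxylic acid carbon is C-1 by definition.
That gives the triple bond between C-6 and C-7.
The name is dodec-6-ynoic acid.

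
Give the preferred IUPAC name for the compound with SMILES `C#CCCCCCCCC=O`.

dec-9-ynal

Counting along the main chain through the –CHO group and the multiple bond gives 10 carbons: the parent is decane.
An aldehyde (terminal –CHO) is the principal characteristic group, giving the suffix -al.
There is one C≡C triple bond, indicated by the ending -yne.
The numbering direction is chosen so that the aldehyde carbon is C-1 by definition.
With this numbering: the triple bond between C-9 and C-10.
Assembling the pieces gives dec-9-ynal.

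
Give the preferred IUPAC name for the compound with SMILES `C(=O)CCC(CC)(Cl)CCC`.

4-chloro-4-ethylheptanal

The longest carbon chain that includes the –CHO group has 7 carbons, so the parent hydride is heptane.
The highest-priority functional group is an aldehyde (terminal –CHO), so the name ends in -al.
The numbering direction is chosen so that the aldehyde carbon is C-1 by definition.
That gives a chloro group at C-4; an ethyl group at C-4.
The substituents are ordered alphabetically, ignoring any di-/tri- multipliers.
Putting it together: 4-chloro-4-ethylheptanal.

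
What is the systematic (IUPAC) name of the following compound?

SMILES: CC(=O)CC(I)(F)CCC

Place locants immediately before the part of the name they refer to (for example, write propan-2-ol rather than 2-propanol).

The longest chain bearing the carbonyl is 7 carbons long (heptane).
The principal characteristic group is a ketone (C=O on an internal carbon), named with the suffix -one.
Choose the numbering such that numbering from this end puts the carbonyl group at C-2 rather than C-6.
With this numbering: the carbonyl at C-2; a fluoro group at C-4; an iodo group at C-4.
Substituent prefixes are cited in alphabetical order (multiplying prefixes like di-/tri- are ignored for ordering).
The name is 4-fluoro-4-iodoheptan-2-one.

4-fluoro-4-iodoheptan-2-one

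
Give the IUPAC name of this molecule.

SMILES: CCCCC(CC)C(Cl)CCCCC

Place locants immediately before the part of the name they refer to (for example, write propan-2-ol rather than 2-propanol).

6-chloro-5-ethylundecane

The parent chain contains 11 carbons (undecane).
The numbering direction is chosen so that the substituent locant set {5,6} is lower than {6,7} at the first point of difference.
With this numbering: a chloro group at C-6; an ethyl group at C-5.
Substituent prefixes are cited in alphabetical order (multiplying prefixes like di-/tri- are ignored for ordering).
Assembling the pieces gives 6-chloro-5-ethylundecane.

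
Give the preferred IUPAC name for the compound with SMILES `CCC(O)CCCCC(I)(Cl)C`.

Counting along the main chain through the –OH group gives 9 carbons: the parent is nonane.
The principal characteristic group is an alcohol (–OH), named with the suffix -ol.
Number the chain so that numbering from this end puts the hydroxyl group at C-3 rather than C-7.
With this numbering: the hydroxyl at C-3; a chloro group at C-8; an iodo group at C-8.
Substituent prefixes are cited in alphabetical order (multiplying prefixes like di-/tri- are ignored for ordering).
The name is 8-chloro-8-iodononan-3-ol.

8-chloro-8-iodononan-3-ol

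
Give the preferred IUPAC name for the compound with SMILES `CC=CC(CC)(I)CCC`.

4-ethyl-4-iodohept-2-ene

The longest chain bearing the multiple bond is 7 carbons long (heptane).
There is one C=C double bond, indicated by the ending -ene.
Number the chain so that numbering from this end puts the double bond at C-2 rather than C-5.
With this numbering: the double bond between C-2 and C-3; an ethyl group at C-4; an iodo group at C-4.
Substituent prefixes are cited in alphabetical order (multiplying prefixes like di-/tri- are ignored for ordering).
Assembling the pieces gives 4-ethyl-4-iodohept-2-ene.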